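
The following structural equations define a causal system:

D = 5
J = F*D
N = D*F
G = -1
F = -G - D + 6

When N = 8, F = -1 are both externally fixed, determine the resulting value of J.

-5

Under do(N = 8, F = -1), each intervened variable's structural equation is replaced by its fixed value.
J = F*D  [with F=-1, D=5]  = -5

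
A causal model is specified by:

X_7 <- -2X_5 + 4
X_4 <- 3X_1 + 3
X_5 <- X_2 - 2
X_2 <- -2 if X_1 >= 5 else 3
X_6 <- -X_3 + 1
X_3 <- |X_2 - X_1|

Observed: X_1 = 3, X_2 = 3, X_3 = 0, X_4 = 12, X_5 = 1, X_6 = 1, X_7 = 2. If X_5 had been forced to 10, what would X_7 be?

Under do(X_5=10), the mechanism X_5 <- X_2 - 2 is discarded; X_5 is fixed at 10.
X_7 = -2X_5 + 4  [with X_5=10]  = -16

-16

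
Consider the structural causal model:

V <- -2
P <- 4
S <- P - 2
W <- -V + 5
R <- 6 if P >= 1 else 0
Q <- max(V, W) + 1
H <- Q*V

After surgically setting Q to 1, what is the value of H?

-2

Intervening sets Q = 1 and removes its equation (Q <- max(V, W) + 1).
H = Q*V  [with Q=1, V=-2]  = -2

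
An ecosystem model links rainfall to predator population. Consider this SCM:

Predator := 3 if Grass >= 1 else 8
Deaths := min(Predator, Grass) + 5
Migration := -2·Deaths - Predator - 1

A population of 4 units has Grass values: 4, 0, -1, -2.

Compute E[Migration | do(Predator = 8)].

-19.5

do(Predator=8) breaks Predator's dependence on Grass. With Predator=8 fixed, Migration across the units is -27, -19, -17, -15, mean -19.5.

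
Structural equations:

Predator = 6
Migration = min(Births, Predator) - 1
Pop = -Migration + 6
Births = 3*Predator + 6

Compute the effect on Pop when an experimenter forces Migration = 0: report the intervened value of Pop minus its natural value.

5

The intervention breaks the incoming arrows to Migration: Migration = min(Births, Predator) - 1 no longer applies, and Migration = 0.
Pop = -Migration + 6  [with Migration=0]  = 6
Without intervention: Births = 3*Predator + 6  [with Predator=6]  = 24; Migration = min(Births, Predator) - 1  [with Births=24, Predator=6]  = 5; Pop = -Migration + 6  [with Migration=5]  = 1.
Change = 6 − 1 = 5.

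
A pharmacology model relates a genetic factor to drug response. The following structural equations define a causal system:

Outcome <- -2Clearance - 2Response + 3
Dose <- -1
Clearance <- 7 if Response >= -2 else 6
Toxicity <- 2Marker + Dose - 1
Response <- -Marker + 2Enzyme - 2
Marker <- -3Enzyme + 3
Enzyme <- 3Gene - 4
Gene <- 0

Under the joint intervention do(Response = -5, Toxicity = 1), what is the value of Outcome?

1

Setting Response = -5, Toxicity = 1 by intervention discards those variables' equations.
Clearance = 7 if Response >= -2 else 6  [with Response=-5]  = 6
Outcome = -2Clearance - 2Response + 3  [with Clearance=6, Response=-5]  = 1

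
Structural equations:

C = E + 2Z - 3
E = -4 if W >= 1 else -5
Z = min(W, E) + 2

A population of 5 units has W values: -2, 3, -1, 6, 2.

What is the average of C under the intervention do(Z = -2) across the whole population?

-11.4

do(Z=-2) breaks Z's dependence on W. With Z=-2 fixed, C across the units is -12, -11, -12, -11, -11, mean -11.4.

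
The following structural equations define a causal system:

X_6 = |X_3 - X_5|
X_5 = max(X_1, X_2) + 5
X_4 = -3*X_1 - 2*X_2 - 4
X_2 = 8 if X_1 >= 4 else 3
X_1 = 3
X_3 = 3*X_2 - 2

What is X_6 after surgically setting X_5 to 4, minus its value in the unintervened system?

The intervention breaks the incoming arrows to X_5: X_5 = max(X_1, X_2) + 5 no longer applies, and X_5 = 4.
X_2 = 8 if X_1 >= 4 else 3  [with X_1=3]  = 3
X_3 = 3*X_2 - 2  [with X_2=3]  = 7
X_6 = |X_3 - X_5|  [with X_3=7, X_5=4]  = 3
Without intervention: X_2 = 8 if X_1 >= 4 else 3  [with X_1=3]  = 3; X_3 = 3*X_2 - 2  [with X_2=3]  = 7; X_5 = max(X_1, X_2) + 5  [with X_1=3, X_2=3]  = 8; X_6 = |X_3 - X_5|  [with X_3=7, X_5=8]  = 1.
Change = 3 − 1 = 2.

2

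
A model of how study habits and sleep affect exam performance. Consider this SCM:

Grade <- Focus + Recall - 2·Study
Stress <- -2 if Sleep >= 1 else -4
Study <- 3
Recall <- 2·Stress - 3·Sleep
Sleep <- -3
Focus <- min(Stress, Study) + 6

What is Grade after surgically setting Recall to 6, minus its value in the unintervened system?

5

The intervention breaks the incoming arrows to Recall: Recall <- 2·Stress - 3·Sleep no longer applies, and Recall = 6.
Stress = -2 if Sleep >= 1 else -4  [with Sleep=-3]  = -4
Focus = min(Stress, Study) + 6  [with Stress=-4, Study=3]  = 2
Grade = Focus + Recall - 2·Study  [with Focus=2, Recall=6, Study=3]  = 2
Without intervention: Stress = -2 if Sleep >= 1 else -4  [with Sleep=-3]  = -4; Focus = min(Stress, Study) + 6  [with Stress=-4, Study=3]  = 2; Recall = 2·Stress - 3·Sleep  [with Stress=-4, Sleep=-3]  = 1; Grade = Focus + Recall - 2·Study  [with Focus=2, Recall=1, Study=3]  = -3.
Change = 2 − (-3) = 5.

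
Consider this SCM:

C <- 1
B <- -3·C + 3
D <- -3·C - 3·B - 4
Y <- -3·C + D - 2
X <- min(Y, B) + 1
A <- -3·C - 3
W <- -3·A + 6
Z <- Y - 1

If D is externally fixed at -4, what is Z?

The intervention breaks the incoming arrows to D: D <- -3·C - 3·B - 4 no longer applies, and D = -4.
Y = -3·C + D - 2  [with C=1, D=-4]  = -9
Z = Y - 1  [with Y=-9]  = -10

-10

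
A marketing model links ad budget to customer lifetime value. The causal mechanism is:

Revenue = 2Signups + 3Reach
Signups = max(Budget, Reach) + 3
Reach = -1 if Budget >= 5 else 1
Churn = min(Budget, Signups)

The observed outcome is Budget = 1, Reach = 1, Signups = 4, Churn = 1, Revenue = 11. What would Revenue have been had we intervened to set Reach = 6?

do(Reach=6) replaces the equation Reach = -1 if Budget >= 5 else 1 with the constant Reach = 6.
Signups = max(Budget, Reach) + 3  [with Budget=1, Reach=6]  = 9
Revenue = 2Signups + 3Reach  [with Signups=9, Reach=6]  = 36

36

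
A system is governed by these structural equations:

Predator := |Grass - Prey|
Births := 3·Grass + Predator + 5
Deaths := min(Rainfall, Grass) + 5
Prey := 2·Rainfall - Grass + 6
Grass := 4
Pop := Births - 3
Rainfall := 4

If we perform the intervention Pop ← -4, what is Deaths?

9

Intervening sets Pop = -4 and removes its equation (Pop := Births - 3).
Since Deaths is not a descendant of the intervened variable, it is unaffected.
Deaths = min(Rainfall, Grass) + 5  [with Rainfall=4, Grass=4]  = 9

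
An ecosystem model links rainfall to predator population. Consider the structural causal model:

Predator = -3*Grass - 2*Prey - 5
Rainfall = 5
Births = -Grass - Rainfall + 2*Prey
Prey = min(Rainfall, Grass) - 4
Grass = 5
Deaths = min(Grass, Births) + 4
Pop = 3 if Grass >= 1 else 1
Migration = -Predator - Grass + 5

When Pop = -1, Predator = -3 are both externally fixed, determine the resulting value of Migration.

3

Under do(Pop = -1, Predator = -3), each intervened variable's structural equation is replaced by its fixed value.
Migration = -Predator - Grass + 5  [with Predator=-3, Grass=5]  = 3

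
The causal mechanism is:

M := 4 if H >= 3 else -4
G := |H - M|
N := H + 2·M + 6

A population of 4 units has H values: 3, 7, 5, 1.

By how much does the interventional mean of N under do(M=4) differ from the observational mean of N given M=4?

The intervention sets M=4 in all 4 units regardless of H. Recomputing N per unit gives 17, 21, 19, 15; average 18.
E[N|M=4] averages over only the 3 units with M=4 (H = 3, 7, 5): N = 17, 21, 19, mean 19.
Difference = 18 − 19 = -1.

-1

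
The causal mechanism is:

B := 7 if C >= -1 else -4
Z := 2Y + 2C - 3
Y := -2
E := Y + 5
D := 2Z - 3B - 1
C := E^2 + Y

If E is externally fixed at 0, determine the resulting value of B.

do(E=0) replaces the equation E := Y + 5 with the constant E = 0.
C = E^2 + Y  [with E=0, Y=-2]  = -2
B = 7 if C >= -1 else -4  [with C=-2]  = -4

-4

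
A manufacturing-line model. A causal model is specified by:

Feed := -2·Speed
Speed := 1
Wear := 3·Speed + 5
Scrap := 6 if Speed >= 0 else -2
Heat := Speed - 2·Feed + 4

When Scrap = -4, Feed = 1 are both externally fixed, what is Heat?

3

Setting Scrap = -4, Feed = 1 by intervention discards those variables' equations.
Heat = Speed - 2·Feed + 4  [with Speed=1, Feed=1]  = 3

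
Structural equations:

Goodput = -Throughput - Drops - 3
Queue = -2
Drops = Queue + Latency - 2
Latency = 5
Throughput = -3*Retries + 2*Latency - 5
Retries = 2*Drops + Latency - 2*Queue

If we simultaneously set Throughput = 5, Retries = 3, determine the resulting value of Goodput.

Setting Throughput = 5, Retries = 3 by intervention discards those variables' equations.
Drops = Queue + Latency - 2  [with Queue=-2, Latency=5]  = 1
Goodput = -Throughput - Drops - 3  [with Throughput=5, Drops=1]  = -9

-9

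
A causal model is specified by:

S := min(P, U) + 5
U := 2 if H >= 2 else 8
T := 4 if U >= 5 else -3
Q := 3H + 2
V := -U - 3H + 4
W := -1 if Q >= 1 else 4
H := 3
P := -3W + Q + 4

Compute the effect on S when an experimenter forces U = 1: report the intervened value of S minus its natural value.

The intervention breaks the incoming arrows to U: U := 2 if H >= 2 else 8 no longer applies, and U = 1.
Q = 3H + 2  [with H=3]  = 11
W = -1 if Q >= 1 else 4  [with Q=11]  = -1
P = -3W + Q + 4  [with W=-1, Q=11]  = 18
S = min(P, U) + 5  [with P=18, U=1]  = 6
Without intervention: Q = 3H + 2  [with H=3]  = 11; W = -1 if Q >= 1 else 4  [with Q=11]  = -1; U = 2 if H >= 2 else 8  [with H=3]  = 2; P = -3W + Q + 4  [with W=-1, Q=11]  = 18; S = min(P, U) + 5  [with P=18, U=2]  = 7.
Change = 6 − 7 = -1.

-1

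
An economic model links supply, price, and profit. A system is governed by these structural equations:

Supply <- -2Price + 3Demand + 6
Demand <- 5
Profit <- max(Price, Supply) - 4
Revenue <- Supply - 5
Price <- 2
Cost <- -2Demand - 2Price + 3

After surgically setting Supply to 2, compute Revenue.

-3

do(Supply=2) replaces the equation Supply <- -2Price + 3Demand + 6 with the constant Supply = 2.
Revenue = Supply - 5  [with Supply=2]  = -3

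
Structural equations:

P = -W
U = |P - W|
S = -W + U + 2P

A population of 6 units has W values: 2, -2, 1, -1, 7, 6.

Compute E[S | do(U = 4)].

do(U=4) breaks U's dependence on W. With U=4 fixed, S across the units is -2, 10, 1, 7, -17, -14, mean -2.5.

-2.5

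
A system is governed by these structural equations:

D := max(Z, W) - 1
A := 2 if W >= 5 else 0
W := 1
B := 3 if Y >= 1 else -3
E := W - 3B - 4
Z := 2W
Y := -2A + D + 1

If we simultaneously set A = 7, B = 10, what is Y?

Setting A = 7, B = 10 by intervention discards those variables' equations.
Z = 2W  [with W=1]  = 2
D = max(Z, W) - 1  [with Z=2, W=1]  = 1
Y = -2A + D + 1  [with A=7, D=1]  = -12

-12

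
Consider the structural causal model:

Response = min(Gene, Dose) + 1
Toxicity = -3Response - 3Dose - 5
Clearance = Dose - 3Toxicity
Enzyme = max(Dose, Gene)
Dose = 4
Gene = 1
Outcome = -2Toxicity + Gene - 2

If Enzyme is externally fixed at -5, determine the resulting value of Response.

The intervention breaks the incoming arrows to Enzyme: Enzyme = max(Dose, Gene) no longer applies, and Enzyme = -5.
Response is not downstream of the intervention, so its value is determined by the original equations.
Response = min(Gene, Dose) + 1  [with Gene=1, Dose=4]  = 2

2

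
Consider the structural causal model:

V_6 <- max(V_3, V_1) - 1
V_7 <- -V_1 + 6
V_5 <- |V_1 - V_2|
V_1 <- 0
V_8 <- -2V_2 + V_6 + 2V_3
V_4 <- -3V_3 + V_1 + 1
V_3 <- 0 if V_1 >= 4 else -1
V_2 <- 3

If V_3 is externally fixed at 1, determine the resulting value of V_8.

-4

The intervention breaks the incoming arrows to V_3: V_3 <- 0 if V_1 >= 4 else -1 no longer applies, and V_3 = 1.
V_6 = max(V_3, V_1) - 1  [with V_3=1, V_1=0]  = 0
V_8 = -2V_2 + V_6 + 2V_3  [with V_2=3, V_6=0, V_3=1]  = -4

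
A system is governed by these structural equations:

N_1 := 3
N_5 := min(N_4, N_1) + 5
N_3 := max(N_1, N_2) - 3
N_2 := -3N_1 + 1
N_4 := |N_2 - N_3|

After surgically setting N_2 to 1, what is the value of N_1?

3

Under do(N_2=1), the mechanism N_2 := -3N_1 + 1 is discarded; N_2 is fixed at 1.
N_1 is not downstream of the intervention, so its value is determined by the original equations.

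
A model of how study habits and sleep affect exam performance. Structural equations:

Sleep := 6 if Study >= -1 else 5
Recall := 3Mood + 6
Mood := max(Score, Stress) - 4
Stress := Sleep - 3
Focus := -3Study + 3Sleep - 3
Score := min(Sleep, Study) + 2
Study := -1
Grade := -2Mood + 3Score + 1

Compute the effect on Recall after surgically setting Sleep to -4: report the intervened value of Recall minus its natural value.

-15

Under do(Sleep=-4), the mechanism Sleep := 6 if Study >= -1 else 5 is discarded; Sleep is fixed at -4.
Stress = Sleep - 3  [with Sleep=-4]  = -7
Score = min(Sleep, Study) + 2  [with Sleep=-4, Study=-1]  = -2
Mood = max(Score, Stress) - 4  [with Score=-2, Stress=-7]  = -6
Recall = 3Mood + 6  [with Mood=-6]  = -12
Without intervention: Sleep = 6 if Study >= -1 else 5  [with Study=-1]  = 6; Stress = Sleep - 3  [with Sleep=6]  = 3; Score = min(Sleep, Study) + 2  [with Sleep=6, Study=-1]  = 1; Mood = max(Score, Stress) - 4  [with Score=1, Stress=3]  = -1; Recall = 3Mood + 6  [with Mood=-1]  = 3.
Change = -12 − 3 = -15.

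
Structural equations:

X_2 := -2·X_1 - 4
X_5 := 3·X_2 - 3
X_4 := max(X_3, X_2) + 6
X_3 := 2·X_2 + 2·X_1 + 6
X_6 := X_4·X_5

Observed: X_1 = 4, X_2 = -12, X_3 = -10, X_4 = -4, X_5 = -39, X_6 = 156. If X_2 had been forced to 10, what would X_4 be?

Under do(X_2=10), the mechanism X_2 := -2·X_1 - 4 is discarded; X_2 is fixed at 10.
X_3 = 2·X_2 + 2·X_1 + 6  [with X_2=10, X_1=4]  = 34
X_4 = max(X_3, X_2) + 6  [with X_3=34, X_2=10]  = 40

40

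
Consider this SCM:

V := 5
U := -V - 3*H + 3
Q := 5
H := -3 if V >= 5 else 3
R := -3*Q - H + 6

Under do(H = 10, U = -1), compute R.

The joint intervention fixes H = 10, U = -1, removing each variable's own equation.
R = -3*Q - H + 6  [with Q=5, H=10]  = -19

-19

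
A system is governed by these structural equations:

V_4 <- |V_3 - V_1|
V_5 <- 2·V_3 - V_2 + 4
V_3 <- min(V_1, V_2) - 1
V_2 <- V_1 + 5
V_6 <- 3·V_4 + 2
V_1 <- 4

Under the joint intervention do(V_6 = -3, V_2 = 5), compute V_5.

5

The joint intervention fixes V_6 = -3, V_2 = 5, removing each variable's own equation.
V_3 = min(V_1, V_2) - 1  [with V_1=4, V_2=5]  = 3
V_5 = 2·V_3 - V_2 + 4  [with V_3=3, V_2=5]  = 5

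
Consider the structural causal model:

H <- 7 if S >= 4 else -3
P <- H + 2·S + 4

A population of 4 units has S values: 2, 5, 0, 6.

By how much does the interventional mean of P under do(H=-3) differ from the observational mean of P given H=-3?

4.5

do(H=-3) breaks H's dependence on S. With H=-3 fixed, P across the units is 5, 11, 1, 13, mean 7.5.
Observing H=-3 restricts to units where H's equation naturally yields -3: S ∈ {2, 0}. In that subpopulation P = 5, 1, mean 3.
Difference = 7.5 − 3 = 4.5.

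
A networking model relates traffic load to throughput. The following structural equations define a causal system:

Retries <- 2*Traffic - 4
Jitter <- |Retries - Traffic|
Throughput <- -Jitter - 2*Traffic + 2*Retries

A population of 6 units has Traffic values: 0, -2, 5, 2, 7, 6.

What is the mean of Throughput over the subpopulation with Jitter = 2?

-2

Observing Jitter=2 restricts to units where Jitter's equation naturally yields 2: Traffic ∈ {2, 6}. In that subpopulation Throughput = -6, 2, mean -2.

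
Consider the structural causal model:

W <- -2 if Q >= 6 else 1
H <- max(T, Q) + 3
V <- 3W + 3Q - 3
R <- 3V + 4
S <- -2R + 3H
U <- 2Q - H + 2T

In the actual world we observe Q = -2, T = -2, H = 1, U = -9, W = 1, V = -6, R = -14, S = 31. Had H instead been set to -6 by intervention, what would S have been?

The intervention breaks the incoming arrows to H: H <- max(T, Q) + 3 no longer applies, and H = -6.
W = -2 if Q >= 6 else 1  [with Q=-2]  = 1
V = 3W + 3Q - 3  [with W=1, Q=-2]  = -6
R = 3V + 4  [with V=-6]  = -14
S = -2R + 3H  [with R=-14, H=-6]  = 10

10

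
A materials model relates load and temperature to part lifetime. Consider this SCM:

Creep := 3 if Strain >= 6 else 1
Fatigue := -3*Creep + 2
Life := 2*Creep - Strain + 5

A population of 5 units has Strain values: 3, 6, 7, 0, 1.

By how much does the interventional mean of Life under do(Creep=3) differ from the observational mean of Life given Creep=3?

Under do(Creep=3), Creep's equation is replaced by Creep=3 for every unit. Per-unit Life: 8, 5, 4, 11, 10. Mean = 7.6.
Observing Creep=3 restricts to units where Creep's equation naturally yields 3: Strain ∈ {6, 7}. In that subpopulation Life = 5, 4, mean 4.5.
Difference = 7.6 − 4.5 = 3.1.

3.1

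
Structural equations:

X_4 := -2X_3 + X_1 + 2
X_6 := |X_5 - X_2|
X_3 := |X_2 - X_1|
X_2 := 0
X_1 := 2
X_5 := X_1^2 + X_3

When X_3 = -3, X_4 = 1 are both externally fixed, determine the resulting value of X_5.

1

Setting X_3 = -3, X_4 = 1 by intervention discards those variables' equations.
X_5 = X_1^2 + X_3  [with X_1=2, X_3=-3]  = 1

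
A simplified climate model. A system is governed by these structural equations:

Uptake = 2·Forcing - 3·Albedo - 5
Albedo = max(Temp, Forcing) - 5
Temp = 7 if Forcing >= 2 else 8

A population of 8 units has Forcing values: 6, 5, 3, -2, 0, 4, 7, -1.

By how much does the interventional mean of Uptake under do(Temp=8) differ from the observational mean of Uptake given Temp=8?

Every unit gets Temp=8 under the intervention. Uptake values become -2, -4, -8, -18, -14, -6, 0, -16; E[Uptake|do(Temp=8)] = -8.5.
Observing Temp=8 restricts to units where Temp's equation naturally yields 8: Forcing ∈ {-2, 0, -1}. In that subpopulation Uptake = -18, -14, -16, mean -16.
Difference = -8.5 − (-16) = 7.5.

7.5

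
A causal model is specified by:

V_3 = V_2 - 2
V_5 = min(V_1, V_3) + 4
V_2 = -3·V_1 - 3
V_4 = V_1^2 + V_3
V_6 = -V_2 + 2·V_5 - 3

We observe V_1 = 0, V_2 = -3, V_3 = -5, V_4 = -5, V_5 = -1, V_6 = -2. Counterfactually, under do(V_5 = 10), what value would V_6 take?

20

The intervention breaks the incoming arrows to V_5: V_5 = min(V_1, V_3) + 4 no longer applies, and V_5 = 10.
V_2 = -3·V_1 - 3  [with V_1=0]  = -3
V_6 = -V_2 + 2·V_5 - 3  [with V_2=-3, V_5=10]  = 20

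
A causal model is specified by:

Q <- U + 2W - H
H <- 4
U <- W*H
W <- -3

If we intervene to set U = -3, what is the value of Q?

-13

The intervention breaks the incoming arrows to U: U <- W*H no longer applies, and U = -3.
Q = U + 2W - H  [with U=-3, W=-3, H=4]  = -13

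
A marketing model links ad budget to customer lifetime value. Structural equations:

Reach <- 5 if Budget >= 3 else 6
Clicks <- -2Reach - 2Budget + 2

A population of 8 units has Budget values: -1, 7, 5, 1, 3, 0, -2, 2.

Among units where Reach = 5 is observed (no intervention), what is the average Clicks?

Observing Reach=5 restricts to units where Reach's equation naturally yields 5: Budget ∈ {7, 5, 3}. In that subpopulation Clicks = -22, -18, -14, mean -18.

-18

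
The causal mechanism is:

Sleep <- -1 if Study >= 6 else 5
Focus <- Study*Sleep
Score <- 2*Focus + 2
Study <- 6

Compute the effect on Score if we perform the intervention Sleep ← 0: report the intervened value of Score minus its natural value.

12

Under do(Sleep=0), the mechanism Sleep <- -1 if Study >= 6 else 5 is discarded; Sleep is fixed at 0.
Focus = Study*Sleep  [with Study=6, Sleep=0]  = 0
Score = 2*Focus + 2  [with Focus=0]  = 2
Without intervention: Sleep = -1 if Study >= 6 else 5  [with Study=6]  = -1; Focus = Study*Sleep  [with Study=6, Sleep=-1]  = -6; Score = 2*Focus + 2  [with Focus=-6]  = -10.
Change = 2 − (-10) = 12.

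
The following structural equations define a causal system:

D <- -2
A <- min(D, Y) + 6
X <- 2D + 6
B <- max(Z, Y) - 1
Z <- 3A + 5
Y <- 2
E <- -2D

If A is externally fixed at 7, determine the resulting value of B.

25

The intervention breaks the incoming arrows to A: A <- min(D, Y) + 6 no longer applies, and A = 7.
Z = 3A + 5  [with A=7]  = 26
B = max(Z, Y) - 1  [with Z=26, Y=2]  = 25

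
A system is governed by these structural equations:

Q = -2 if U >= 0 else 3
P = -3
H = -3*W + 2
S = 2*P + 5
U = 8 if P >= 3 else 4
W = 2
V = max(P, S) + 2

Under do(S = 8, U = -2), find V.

10

Under do(S = 8, U = -2), each intervened variable's structural equation is replaced by its fixed value.
V = max(P, S) + 2  [with P=-3, S=8]  = 10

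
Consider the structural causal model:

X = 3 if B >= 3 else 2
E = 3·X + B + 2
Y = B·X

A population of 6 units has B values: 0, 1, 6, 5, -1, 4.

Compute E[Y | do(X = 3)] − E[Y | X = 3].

-7.5

Under do(X=3), X's equation is replaced by X=3 for every unit. Per-unit Y: 0, 3, 18, 15, -3, 12. Mean = 7.5.
E[Y|X=3] averages over only the 3 units with X=3 (B = 6, 5, 4): Y = 18, 15, 12, mean 15.
Difference = 7.5 − 15 = -7.5.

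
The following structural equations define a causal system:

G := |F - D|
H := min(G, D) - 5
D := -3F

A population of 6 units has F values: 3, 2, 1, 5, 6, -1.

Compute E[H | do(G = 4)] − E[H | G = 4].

-8

Under do(G=4), G's equation is replaced by G=4 for every unit. Per-unit H: -14, -11, -8, -20, -23, -2. Mean = -13.
Conditioning on G=4 selects the 2 unit(s) with F ∈ {1, -1}. Their H values: -8, -2. Mean = -5.
Difference = -13 − (-5) = -8.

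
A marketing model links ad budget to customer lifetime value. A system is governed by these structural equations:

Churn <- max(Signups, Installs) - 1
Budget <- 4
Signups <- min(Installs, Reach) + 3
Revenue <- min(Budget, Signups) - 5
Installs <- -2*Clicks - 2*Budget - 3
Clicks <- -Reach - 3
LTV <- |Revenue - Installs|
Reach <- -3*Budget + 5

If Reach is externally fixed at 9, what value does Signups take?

12

do(Reach=9) replaces the equation Reach <- -3*Budget + 5 with the constant Reach = 9.
Clicks = -Reach - 3  [with Reach=9]  = -12
Installs = -2*Clicks - 2*Budget - 3  [with Clicks=-12, Budget=4]  = 13
Signups = min(Installs, Reach) + 3  [with Installs=13, Reach=9]  = 12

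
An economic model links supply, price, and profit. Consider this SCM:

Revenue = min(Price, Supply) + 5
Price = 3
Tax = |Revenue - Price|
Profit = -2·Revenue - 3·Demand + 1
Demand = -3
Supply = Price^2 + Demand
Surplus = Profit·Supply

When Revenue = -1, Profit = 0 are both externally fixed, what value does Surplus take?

0

Setting Revenue = -1, Profit = 0 by intervention discards those variables' equations.
Supply = Price^2 + Demand  [with Price=3, Demand=-3]  = 6
Surplus = Profit·Supply  [with Profit=0, Supply=6]  = 0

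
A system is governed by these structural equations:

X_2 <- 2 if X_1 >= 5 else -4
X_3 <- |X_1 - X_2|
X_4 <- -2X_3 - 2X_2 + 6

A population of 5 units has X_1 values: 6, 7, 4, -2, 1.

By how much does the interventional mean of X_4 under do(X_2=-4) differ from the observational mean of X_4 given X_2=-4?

-4.4

Under do(X_2=-4), X_2's equation is replaced by X_2=-4 for every unit. Per-unit X_4: -6, -8, -2, 10, 4. Mean = -0.4.
Conditioning on X_2=-4 selects the 3 unit(s) with X_1 ∈ {4, -2, 1}. Their X_4 values: -2, 10, 4. Mean = 4.
Difference = -0.4 − 4 = -4.4.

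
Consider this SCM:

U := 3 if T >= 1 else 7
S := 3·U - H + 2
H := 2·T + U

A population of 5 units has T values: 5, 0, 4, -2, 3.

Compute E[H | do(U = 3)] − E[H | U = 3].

-4

Every unit gets U=3 under the intervention. H values become 13, 3, 11, -1, 9; E[H|do(U=3)] = 7.
Observing U=3 restricts to units where U's equation naturally yields 3: T ∈ {5, 4, 3}. In that subpopulation H = 13, 11, 9, mean 11.
Difference = 7 − 11 = -4.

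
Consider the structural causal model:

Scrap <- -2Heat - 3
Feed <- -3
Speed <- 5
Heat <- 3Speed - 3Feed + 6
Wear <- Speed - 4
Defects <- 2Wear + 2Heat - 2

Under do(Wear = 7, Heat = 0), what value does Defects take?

12

The joint intervention fixes Wear = 7, Heat = 0, removing each variable's own equation.
Defects = 2Wear + 2Heat - 2  [with Wear=7, Heat=0]  = 12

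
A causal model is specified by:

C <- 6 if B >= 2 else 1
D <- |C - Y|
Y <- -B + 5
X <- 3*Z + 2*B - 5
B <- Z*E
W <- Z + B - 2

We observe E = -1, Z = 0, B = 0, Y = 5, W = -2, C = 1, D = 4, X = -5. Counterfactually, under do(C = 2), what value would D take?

Intervening sets C = 2 and removes its equation (C <- 6 if B >= 2 else 1).
B = Z*E  [with Z=0, E=-1]  = 0
Y = -B + 5  [with B=0]  = 5
D = |C - Y|  [with C=2, Y=5]  = 3

3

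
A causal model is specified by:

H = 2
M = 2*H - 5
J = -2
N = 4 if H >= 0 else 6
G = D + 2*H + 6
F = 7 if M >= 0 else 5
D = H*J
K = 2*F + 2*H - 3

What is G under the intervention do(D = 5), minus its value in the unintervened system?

9

Intervening sets D = 5 and removes its equation (D = H*J).
G = D + 2*H + 6  [with D=5, H=2]  = 15
Without intervention: D = H*J  [with H=2, J=-2]  = -4; G = D + 2*H + 6  [with D=-4, H=2]  = 6.
Change = 15 − 6 = 9.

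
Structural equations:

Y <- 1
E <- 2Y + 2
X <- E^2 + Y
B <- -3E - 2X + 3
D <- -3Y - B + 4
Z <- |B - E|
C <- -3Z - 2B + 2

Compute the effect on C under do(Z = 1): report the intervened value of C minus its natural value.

138

Intervening sets Z = 1 and removes its equation (Z <- |B - E|).
E = 2Y + 2  [with Y=1]  = 4
X = E^2 + Y  [with E=4, Y=1]  = 17
B = -3E - 2X + 3  [with E=4, X=17]  = -43
C = -3Z - 2B + 2  [with Z=1, B=-43]  = 85
Without intervention: E = 2Y + 2  [with Y=1]  = 4; X = E^2 + Y  [with E=4, Y=1]  = 17; B = -3E - 2X + 3  [with E=4, X=17]  = -43; Z = |B - E|  [with B=-43, E=4]  = 47; C = -3Z - 2B + 2  [with Z=47, B=-43]  = -53.
Change = 85 − (-53) = 138.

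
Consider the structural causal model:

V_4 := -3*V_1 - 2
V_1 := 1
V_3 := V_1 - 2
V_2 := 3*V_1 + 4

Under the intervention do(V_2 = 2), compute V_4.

Under do(V_2=2), the mechanism V_2 := 3*V_1 + 4 is discarded; V_2 is fixed at 2.
Since V_4 is not a descendant of the intervened variable, it is unaffected.
V_4 = -3*V_1 - 2  [with V_1=1]  = -5

-5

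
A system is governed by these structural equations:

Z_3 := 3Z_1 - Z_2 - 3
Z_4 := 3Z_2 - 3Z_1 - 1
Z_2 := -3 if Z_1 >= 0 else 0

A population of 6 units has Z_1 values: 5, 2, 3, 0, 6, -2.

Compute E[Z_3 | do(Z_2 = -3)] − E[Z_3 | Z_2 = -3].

do(Z_2=-3) breaks Z_2's dependence on Z_1. With Z_2=-3 fixed, Z_3 across the units is 15, 6, 9, 0, 18, -6, mean 7.
Observing Z_2=-3 restricts to units where Z_2's equation naturally yields -3: Z_1 ∈ {5, 2, 3, 0, 6}. In that subpopulation Z_3 = 15, 6, 9, 0, 18, mean 9.6.
Difference = 7 − 9.6 = -2.6.

-2.6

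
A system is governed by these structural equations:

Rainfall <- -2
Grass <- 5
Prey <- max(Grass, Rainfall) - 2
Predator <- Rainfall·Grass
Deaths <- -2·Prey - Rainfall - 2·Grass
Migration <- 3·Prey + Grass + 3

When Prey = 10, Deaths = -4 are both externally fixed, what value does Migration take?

Setting Prey = 10, Deaths = -4 by intervention discards those variables' equations.
Migration = 3·Prey + Grass + 3  [with Prey=10, Grass=5]  = 38

38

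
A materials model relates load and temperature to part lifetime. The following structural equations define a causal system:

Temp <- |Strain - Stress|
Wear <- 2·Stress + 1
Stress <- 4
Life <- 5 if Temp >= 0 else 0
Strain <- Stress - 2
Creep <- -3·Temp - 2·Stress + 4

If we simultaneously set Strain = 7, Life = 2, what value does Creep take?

-13

The joint intervention fixes Strain = 7, Life = 2, removing each variable's own equation.
Temp = |Strain - Stress|  [with Strain=7, Stress=4]  = 3
Creep = -3·Temp - 2·Stress + 4  [with Temp=3, Stress=4]  = -13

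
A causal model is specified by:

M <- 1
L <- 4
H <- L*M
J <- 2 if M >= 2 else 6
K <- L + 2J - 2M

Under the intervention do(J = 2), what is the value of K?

Intervening sets J = 2 and removes its equation (J <- 2 if M >= 2 else 6).
K = L + 2J - 2M  [with L=4, J=2, M=1]  = 6

6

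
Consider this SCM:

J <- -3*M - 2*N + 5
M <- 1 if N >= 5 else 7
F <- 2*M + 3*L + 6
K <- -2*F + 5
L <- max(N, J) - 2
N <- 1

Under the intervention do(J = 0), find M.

7

Under do(J=0), the mechanism J <- -3*M - 2*N + 5 is discarded; J is fixed at 0.
Since M is not a descendant of the intervened variable, it is unaffected.
M = 1 if N >= 5 else 7  [with N=1]  = 7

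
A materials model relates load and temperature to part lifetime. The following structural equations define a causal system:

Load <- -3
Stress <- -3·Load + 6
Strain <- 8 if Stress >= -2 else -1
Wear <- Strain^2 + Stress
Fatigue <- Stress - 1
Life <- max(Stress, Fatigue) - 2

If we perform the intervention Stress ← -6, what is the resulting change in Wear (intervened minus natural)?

Under do(Stress=-6), the mechanism Stress <- -3·Load + 6 is discarded; Stress is fixed at -6.
Strain = 8 if Stress >= -2 else -1  [with Stress=-6]  = -1
Wear = Strain^2 + Stress  [with Strain=-1, Stress=-6]  = -5
Without intervention: Stress = -3·Load + 6  [with Load=-3]  = 15; Strain = 8 if Stress >= -2 else -1  [with Stress=15]  = 8; Wear = Strain^2 + Stress  [with Strain=8, Stress=15]  = 79.
Change = -5 − 79 = -84.

-84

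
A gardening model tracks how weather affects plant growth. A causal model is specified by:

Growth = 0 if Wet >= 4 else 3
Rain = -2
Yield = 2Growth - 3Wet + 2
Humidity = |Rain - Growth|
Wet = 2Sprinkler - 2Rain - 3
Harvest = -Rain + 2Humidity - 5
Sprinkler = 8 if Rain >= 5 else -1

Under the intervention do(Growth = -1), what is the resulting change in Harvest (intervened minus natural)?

The intervention breaks the incoming arrows to Growth: Growth = 0 if Wet >= 4 else 3 no longer applies, and Growth = -1.
Humidity = |Rain - Growth|  [with Rain=-2, Growth=-1]  = 1
Harvest = -Rain + 2Humidity - 5  [with Rain=-2, Humidity=1]  = -1
Without intervention: Sprinkler = 8 if Rain >= 5 else -1  [with Rain=-2]  = -1; Wet = 2Sprinkler - 2Rain - 3  [with Sprinkler=-1, Rain=-2]  = -1; Growth = 0 if Wet >= 4 else 3  [with Wet=-1]  = 3; Humidity = |Rain - Growth|  [with Rain=-2, Growth=3]  = 5; Harvest = -Rain + 2Humidity - 5  [with Rain=-2, Humidity=5]  = 7.
Change = -1 − 7 = -8.

-8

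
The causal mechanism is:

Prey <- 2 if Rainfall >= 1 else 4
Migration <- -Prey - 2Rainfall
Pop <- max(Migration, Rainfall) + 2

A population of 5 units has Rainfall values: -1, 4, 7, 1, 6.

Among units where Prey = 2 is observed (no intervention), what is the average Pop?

Observing Prey=2 restricts to units where Prey's equation naturally yields 2: Rainfall ∈ {4, 7, 1, 6}. In that subpopulation Pop = 6, 9, 3, 8, mean 6.5.

6.5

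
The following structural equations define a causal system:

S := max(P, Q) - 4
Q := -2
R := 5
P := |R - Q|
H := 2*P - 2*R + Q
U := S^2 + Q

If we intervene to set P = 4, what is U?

-2

The intervention breaks the incoming arrows to P: P := |R - Q| no longer applies, and P = 4.
S = max(P, Q) - 4  [with P=4, Q=-2]  = 0
U = S^2 + Q  [with S=0, Q=-2]  = -2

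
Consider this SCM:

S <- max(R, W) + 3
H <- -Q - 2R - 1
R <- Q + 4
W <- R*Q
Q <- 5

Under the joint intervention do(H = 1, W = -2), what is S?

12

Under do(H = 1, W = -2), each intervened variable's structural equation is replaced by its fixed value.
R = Q + 4  [with Q=5]  = 9
S = max(R, W) + 3  [with R=9, W=-2]  = 12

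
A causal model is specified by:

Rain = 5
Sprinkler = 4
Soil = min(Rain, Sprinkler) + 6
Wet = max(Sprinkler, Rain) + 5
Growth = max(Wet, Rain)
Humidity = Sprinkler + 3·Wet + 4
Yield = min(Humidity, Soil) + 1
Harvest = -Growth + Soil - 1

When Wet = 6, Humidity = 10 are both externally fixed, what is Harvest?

3

Under do(Wet = 6, Humidity = 10), each intervened variable's structural equation is replaced by its fixed value.
Soil = min(Rain, Sprinkler) + 6  [with Rain=5, Sprinkler=4]  = 10
Growth = max(Wet, Rain)  [with Wet=6, Rain=5]  = 6
Harvest = -Growth + Soil - 1  [with Growth=6, Soil=10]  = 3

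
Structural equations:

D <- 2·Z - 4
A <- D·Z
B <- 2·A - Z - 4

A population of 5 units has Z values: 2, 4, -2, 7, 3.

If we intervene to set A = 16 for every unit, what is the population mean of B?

25.2

Every unit gets A=16 under the intervention. B values become 26, 24, 30, 21, 25; E[B|do(A=16)] = 25.2.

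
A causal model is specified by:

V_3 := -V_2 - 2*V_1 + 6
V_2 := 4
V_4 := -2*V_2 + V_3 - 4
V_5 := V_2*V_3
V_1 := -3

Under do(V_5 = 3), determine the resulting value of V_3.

do(V_5=3) replaces the equation V_5 := V_2*V_3 with the constant V_5 = 3.
V_3 is not downstream of the intervention, so its value is determined by the original equations.
V_3 = -V_2 - 2*V_1 + 6  [with V_2=4, V_1=-3]  = 8

8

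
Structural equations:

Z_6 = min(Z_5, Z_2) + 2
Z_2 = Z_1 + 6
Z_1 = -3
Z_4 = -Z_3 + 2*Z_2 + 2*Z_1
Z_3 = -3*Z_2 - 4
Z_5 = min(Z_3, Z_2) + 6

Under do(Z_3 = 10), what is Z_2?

Under do(Z_3=10), the mechanism Z_3 = -3*Z_2 - 4 is discarded; Z_3 is fixed at 10.
Since Z_2 is not a descendant of the intervened variable, it is unaffected.
Z_2 = Z_1 + 6  [with Z_1=-3]  = 3

3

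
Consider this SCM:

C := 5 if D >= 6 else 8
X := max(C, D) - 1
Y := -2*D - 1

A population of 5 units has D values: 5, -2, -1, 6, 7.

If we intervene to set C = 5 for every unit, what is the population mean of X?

4.6

The intervention sets C=5 in all 5 units regardless of D. Recomputing X per unit gives 4, 4, 4, 5, 6; average 4.6.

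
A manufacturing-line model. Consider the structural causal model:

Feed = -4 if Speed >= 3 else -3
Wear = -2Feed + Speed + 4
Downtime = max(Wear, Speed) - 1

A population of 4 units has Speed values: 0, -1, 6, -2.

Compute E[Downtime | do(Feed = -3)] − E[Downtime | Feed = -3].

The intervention sets Feed=-3 in all 4 units regardless of Speed. Recomputing Downtime per unit gives 9, 8, 15, 7; average 9.75.
Conditioning on Feed=-3 selects the 3 unit(s) with Speed ∈ {0, -1, -2}. Their Downtime values: 9, 8, 7. Mean = 8.
Difference = 9.75 − 8 = 1.75.

1.75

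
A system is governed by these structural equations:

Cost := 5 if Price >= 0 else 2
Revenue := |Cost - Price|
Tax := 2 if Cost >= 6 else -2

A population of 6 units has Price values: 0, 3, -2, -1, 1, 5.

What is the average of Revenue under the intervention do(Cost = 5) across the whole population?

4

Every unit gets Cost=5 under the intervention. Revenue values become 5, 2, 7, 6, 4, 0; E[Revenue|do(Cost=5)] = 4.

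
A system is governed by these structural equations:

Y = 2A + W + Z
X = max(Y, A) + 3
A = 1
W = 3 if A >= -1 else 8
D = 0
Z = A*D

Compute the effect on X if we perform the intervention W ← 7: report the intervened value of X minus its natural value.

4

Under do(W=7), the mechanism W = 3 if A >= -1 else 8 is discarded; W is fixed at 7.
Z = A*D  [with A=1, D=0]  = 0
Y = 2A + W + Z  [with A=1, W=7, Z=0]  = 9
X = max(Y, A) + 3  [with Y=9, A=1]  = 12
Without intervention: Z = A*D  [with A=1, D=0]  = 0; W = 3 if A >= -1 else 8  [with A=1]  = 3; Y = 2A + W + Z  [with A=1, W=3, Z=0]  = 5; X = max(Y, A) + 3  [with Y=5, A=1]  = 8.
Change = 12 − 8 = 4.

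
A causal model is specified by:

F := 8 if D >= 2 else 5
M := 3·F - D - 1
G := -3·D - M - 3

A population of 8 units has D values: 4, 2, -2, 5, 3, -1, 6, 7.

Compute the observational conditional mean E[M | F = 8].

18.5

Conditioning on F=8 selects the 6 unit(s) with D ∈ {4, 2, 5, 3, 6, 7}. Their M values: 19, 21, 18, 20, 17, 16. Mean = 18.5.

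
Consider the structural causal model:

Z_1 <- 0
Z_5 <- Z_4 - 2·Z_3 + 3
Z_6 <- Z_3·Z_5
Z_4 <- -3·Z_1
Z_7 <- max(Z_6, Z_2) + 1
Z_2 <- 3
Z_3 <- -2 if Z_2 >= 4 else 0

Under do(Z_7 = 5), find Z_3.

Intervening sets Z_7 = 5 and removes its equation (Z_7 <- max(Z_6, Z_2) + 1).
Z_3 is not downstream of the intervention, so its value is determined by the original equations.
Z_3 = -2 if Z_2 >= 4 else 0  [with Z_2=3]  = 0

0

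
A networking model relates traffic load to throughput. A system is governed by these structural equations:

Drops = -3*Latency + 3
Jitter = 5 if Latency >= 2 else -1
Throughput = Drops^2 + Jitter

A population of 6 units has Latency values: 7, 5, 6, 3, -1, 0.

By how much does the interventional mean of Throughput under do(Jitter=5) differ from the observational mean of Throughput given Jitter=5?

-53.25

Under do(Jitter=5), Jitter's equation is replaced by Jitter=5 for every unit. Per-unit Throughput: 329, 149, 230, 41, 41, 14. Mean = 134.
Conditioning on Jitter=5 selects the 4 unit(s) with Latency ∈ {7, 5, 6, 3}. Their Throughput values: 329, 149, 230, 41. Mean = 187.25.
Difference = 134 − 187.25 = -53.25.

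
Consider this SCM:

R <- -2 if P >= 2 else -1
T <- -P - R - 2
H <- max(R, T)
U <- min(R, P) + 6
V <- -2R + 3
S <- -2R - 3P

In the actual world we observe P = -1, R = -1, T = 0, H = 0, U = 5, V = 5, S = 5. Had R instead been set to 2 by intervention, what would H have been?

2

Under do(R=2), the mechanism R <- -2 if P >= 2 else -1 is discarded; R is fixed at 2.
T = -P - R - 2  [with P=-1, R=2]  = -3
H = max(R, T)  [with R=2, T=-3]  = 2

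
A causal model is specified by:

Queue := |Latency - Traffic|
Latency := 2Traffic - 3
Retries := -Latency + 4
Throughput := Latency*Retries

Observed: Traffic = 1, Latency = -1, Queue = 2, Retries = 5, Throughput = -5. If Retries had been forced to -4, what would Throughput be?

Intervening sets Retries = -4 and removes its equation (Retries := -Latency + 4).
Latency = 2Traffic - 3  [with Traffic=1]  = -1
Throughput = Latency*Retries  [with Latency=-1, Retries=-4]  = 4

4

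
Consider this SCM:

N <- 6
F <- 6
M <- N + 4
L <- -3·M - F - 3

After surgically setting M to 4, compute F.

Under do(M=4), the mechanism M <- N + 4 is discarded; M is fixed at 4.
F is not downstream of the intervention, so its value is determined by the original equations.

6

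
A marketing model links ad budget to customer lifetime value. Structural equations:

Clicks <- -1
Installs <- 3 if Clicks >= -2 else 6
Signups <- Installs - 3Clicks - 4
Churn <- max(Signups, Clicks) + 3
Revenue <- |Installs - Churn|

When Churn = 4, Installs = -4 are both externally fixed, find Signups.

Setting Churn = 4, Installs = -4 by intervention discards those variables' equations.
Signups = Installs - 3Clicks - 4  [with Installs=-4, Clicks=-1]  = -5

-5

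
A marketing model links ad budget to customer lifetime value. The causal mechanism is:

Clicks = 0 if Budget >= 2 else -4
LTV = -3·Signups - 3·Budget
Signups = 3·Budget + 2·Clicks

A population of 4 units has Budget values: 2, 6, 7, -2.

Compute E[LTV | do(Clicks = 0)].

The intervention sets Clicks=0 in all 4 units regardless of Budget. Recomputing LTV per unit gives -24, -72, -84, 24; average -39.

-39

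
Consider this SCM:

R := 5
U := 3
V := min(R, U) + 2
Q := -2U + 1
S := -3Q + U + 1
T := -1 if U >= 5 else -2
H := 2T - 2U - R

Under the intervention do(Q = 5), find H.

-15

The intervention breaks the incoming arrows to Q: Q := -2U + 1 no longer applies, and Q = 5.
No directed path runs from Q to H, so H keeps its natural value.
T = -1 if U >= 5 else -2  [with U=3]  = -2
H = 2T - 2U - R  [with T=-2, U=3, R=5]  = -15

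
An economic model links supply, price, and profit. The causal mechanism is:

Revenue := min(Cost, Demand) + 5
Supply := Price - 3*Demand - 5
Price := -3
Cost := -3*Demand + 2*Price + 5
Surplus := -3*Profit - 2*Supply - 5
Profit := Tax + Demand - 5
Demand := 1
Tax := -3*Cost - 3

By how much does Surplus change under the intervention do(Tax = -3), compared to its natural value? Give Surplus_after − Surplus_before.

Intervening sets Tax = -3 and removes its equation (Tax := -3*Cost - 3).
Supply = Price - 3*Demand - 5  [with Price=-3, Demand=1]  = -11
Profit = Tax + Demand - 5  [with Tax=-3, Demand=1]  = -7
Surplus = -3*Profit - 2*Supply - 5  [with Profit=-7, Supply=-11]  = 38
Without intervention: Supply = Price - 3*Demand - 5  [with Price=-3, Demand=1]  = -11; Cost = -3*Demand + 2*Price + 5  [with Demand=1, Price=-3]  = -4; Tax = -3*Cost - 3  [with Cost=-4]  = 9; Profit = Tax + Demand - 5  [with Tax=9, Demand=1]  = 5; Surplus = -3*Profit - 2*Supply - 5  [with Profit=5, Supply=-11]  = 2.
Change = 38 − 2 = 36.

36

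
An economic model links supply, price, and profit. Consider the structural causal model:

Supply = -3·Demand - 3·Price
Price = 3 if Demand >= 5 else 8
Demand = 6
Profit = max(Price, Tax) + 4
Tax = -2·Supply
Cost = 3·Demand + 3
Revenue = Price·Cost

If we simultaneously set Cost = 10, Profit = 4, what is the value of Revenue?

30

Setting Cost = 10, Profit = 4 by intervention discards those variables' equations.
Price = 3 if Demand >= 5 else 8  [with Demand=6]  = 3
Revenue = Price·Cost  [with Price=3, Cost=10]  = 30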